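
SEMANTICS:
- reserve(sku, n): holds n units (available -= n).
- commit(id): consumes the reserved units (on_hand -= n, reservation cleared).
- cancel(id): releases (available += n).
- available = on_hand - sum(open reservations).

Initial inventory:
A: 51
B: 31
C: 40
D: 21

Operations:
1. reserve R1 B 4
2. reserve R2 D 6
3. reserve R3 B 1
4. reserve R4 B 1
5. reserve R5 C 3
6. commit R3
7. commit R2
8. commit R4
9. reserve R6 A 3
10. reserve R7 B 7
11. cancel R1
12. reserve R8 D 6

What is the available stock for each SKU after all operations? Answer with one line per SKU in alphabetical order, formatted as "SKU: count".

Step 1: reserve R1 B 4 -> on_hand[A=51 B=31 C=40 D=21] avail[A=51 B=27 C=40 D=21] open={R1}
Step 2: reserve R2 D 6 -> on_hand[A=51 B=31 C=40 D=21] avail[A=51 B=27 C=40 D=15] open={R1,R2}
Step 3: reserve R3 B 1 -> on_hand[A=51 B=31 C=40 D=21] avail[A=51 B=26 C=40 D=15] open={R1,R2,R3}
Step 4: reserve R4 B 1 -> on_hand[A=51 B=31 C=40 D=21] avail[A=51 B=25 C=40 D=15] open={R1,R2,R3,R4}
Step 5: reserve R5 C 3 -> on_hand[A=51 B=31 C=40 D=21] avail[A=51 B=25 C=37 D=15] open={R1,R2,R3,R4,R5}
Step 6: commit R3 -> on_hand[A=51 B=30 C=40 D=21] avail[A=51 B=25 C=37 D=15] open={R1,R2,R4,R5}
Step 7: commit R2 -> on_hand[A=51 B=30 C=40 D=15] avail[A=51 B=25 C=37 D=15] open={R1,R4,R5}
Step 8: commit R4 -> on_hand[A=51 B=29 C=40 D=15] avail[A=51 B=25 C=37 D=15] open={R1,R5}
Step 9: reserve R6 A 3 -> on_hand[A=51 B=29 C=40 D=15] avail[A=48 B=25 C=37 D=15] open={R1,R5,R6}
Step 10: reserve R7 B 7 -> on_hand[A=51 B=29 C=40 D=15] avail[A=48 B=18 C=37 D=15] open={R1,R5,R6,R7}
Step 11: cancel R1 -> on_hand[A=51 B=29 C=40 D=15] avail[A=48 B=22 C=37 D=15] open={R5,R6,R7}
Step 12: reserve R8 D 6 -> on_hand[A=51 B=29 C=40 D=15] avail[A=48 B=22 C=37 D=9] open={R5,R6,R7,R8}

Answer: A: 48
B: 22
C: 37
D: 9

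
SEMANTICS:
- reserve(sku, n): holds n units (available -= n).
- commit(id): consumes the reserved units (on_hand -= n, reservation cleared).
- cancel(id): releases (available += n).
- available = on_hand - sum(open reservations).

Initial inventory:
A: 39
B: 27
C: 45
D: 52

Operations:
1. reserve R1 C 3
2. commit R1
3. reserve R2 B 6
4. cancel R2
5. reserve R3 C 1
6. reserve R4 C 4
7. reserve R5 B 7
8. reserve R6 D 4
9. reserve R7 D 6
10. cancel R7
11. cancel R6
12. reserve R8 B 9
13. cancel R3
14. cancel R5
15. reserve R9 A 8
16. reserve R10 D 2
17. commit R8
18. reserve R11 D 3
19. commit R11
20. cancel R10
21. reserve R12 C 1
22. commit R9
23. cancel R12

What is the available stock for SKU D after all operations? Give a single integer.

Step 1: reserve R1 C 3 -> on_hand[A=39 B=27 C=45 D=52] avail[A=39 B=27 C=42 D=52] open={R1}
Step 2: commit R1 -> on_hand[A=39 B=27 C=42 D=52] avail[A=39 B=27 C=42 D=52] open={}
Step 3: reserve R2 B 6 -> on_hand[A=39 B=27 C=42 D=52] avail[A=39 B=21 C=42 D=52] open={R2}
Step 4: cancel R2 -> on_hand[A=39 B=27 C=42 D=52] avail[A=39 B=27 C=42 D=52] open={}
Step 5: reserve R3 C 1 -> on_hand[A=39 B=27 C=42 D=52] avail[A=39 B=27 C=41 D=52] open={R3}
Step 6: reserve R4 C 4 -> on_hand[A=39 B=27 C=42 D=52] avail[A=39 B=27 C=37 D=52] open={R3,R4}
Step 7: reserve R5 B 7 -> on_hand[A=39 B=27 C=42 D=52] avail[A=39 B=20 C=37 D=52] open={R3,R4,R5}
Step 8: reserve R6 D 4 -> on_hand[A=39 B=27 C=42 D=52] avail[A=39 B=20 C=37 D=48] open={R3,R4,R5,R6}
Step 9: reserve R7 D 6 -> on_hand[A=39 B=27 C=42 D=52] avail[A=39 B=20 C=37 D=42] open={R3,R4,R5,R6,R7}
Step 10: cancel R7 -> on_hand[A=39 B=27 C=42 D=52] avail[A=39 B=20 C=37 D=48] open={R3,R4,R5,R6}
Step 11: cancel R6 -> on_hand[A=39 B=27 C=42 D=52] avail[A=39 B=20 C=37 D=52] open={R3,R4,R5}
Step 12: reserve R8 B 9 -> on_hand[A=39 B=27 C=42 D=52] avail[A=39 B=11 C=37 D=52] open={R3,R4,R5,R8}
Step 13: cancel R3 -> on_hand[A=39 B=27 C=42 D=52] avail[A=39 B=11 C=38 D=52] open={R4,R5,R8}
Step 14: cancel R5 -> on_hand[A=39 B=27 C=42 D=52] avail[A=39 B=18 C=38 D=52] open={R4,R8}
Step 15: reserve R9 A 8 -> on_hand[A=39 B=27 C=42 D=52] avail[A=31 B=18 C=38 D=52] open={R4,R8,R9}
Step 16: reserve R10 D 2 -> on_hand[A=39 B=27 C=42 D=52] avail[A=31 B=18 C=38 D=50] open={R10,R4,R8,R9}
Step 17: commit R8 -> on_hand[A=39 B=18 C=42 D=52] avail[A=31 B=18 C=38 D=50] open={R10,R4,R9}
Step 18: reserve R11 D 3 -> on_hand[A=39 B=18 C=42 D=52] avail[A=31 B=18 C=38 D=47] open={R10,R11,R4,R9}
Step 19: commit R11 -> on_hand[A=39 B=18 C=42 D=49] avail[A=31 B=18 C=38 D=47] open={R10,R4,R9}
Step 20: cancel R10 -> on_hand[A=39 B=18 C=42 D=49] avail[A=31 B=18 C=38 D=49] open={R4,R9}
Step 21: reserve R12 C 1 -> on_hand[A=39 B=18 C=42 D=49] avail[A=31 B=18 C=37 D=49] open={R12,R4,R9}
Step 22: commit R9 -> on_hand[A=31 B=18 C=42 D=49] avail[A=31 B=18 C=37 D=49] open={R12,R4}
Step 23: cancel R12 -> on_hand[A=31 B=18 C=42 D=49] avail[A=31 B=18 C=38 D=49] open={R4}
Final available[D] = 49

Answer: 49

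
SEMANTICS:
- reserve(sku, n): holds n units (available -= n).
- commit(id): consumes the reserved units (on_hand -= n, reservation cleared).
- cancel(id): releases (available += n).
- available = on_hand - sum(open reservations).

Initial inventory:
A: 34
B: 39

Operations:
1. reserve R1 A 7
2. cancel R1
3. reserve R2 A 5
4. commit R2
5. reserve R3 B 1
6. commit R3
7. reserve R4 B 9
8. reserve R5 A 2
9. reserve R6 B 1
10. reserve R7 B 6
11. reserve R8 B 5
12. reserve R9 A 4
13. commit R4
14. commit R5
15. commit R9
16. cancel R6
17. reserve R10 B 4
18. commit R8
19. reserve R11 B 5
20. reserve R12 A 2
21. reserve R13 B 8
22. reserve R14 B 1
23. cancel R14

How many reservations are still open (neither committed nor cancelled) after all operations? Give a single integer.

Answer: 5

Derivation:
Step 1: reserve R1 A 7 -> on_hand[A=34 B=39] avail[A=27 B=39] open={R1}
Step 2: cancel R1 -> on_hand[A=34 B=39] avail[A=34 B=39] open={}
Step 3: reserve R2 A 5 -> on_hand[A=34 B=39] avail[A=29 B=39] open={R2}
Step 4: commit R2 -> on_hand[A=29 B=39] avail[A=29 B=39] open={}
Step 5: reserve R3 B 1 -> on_hand[A=29 B=39] avail[A=29 B=38] open={R3}
Step 6: commit R3 -> on_hand[A=29 B=38] avail[A=29 B=38] open={}
Step 7: reserve R4 B 9 -> on_hand[A=29 B=38] avail[A=29 B=29] open={R4}
Step 8: reserve R5 A 2 -> on_hand[A=29 B=38] avail[A=27 B=29] open={R4,R5}
Step 9: reserve R6 B 1 -> on_hand[A=29 B=38] avail[A=27 B=28] open={R4,R5,R6}
Step 10: reserve R7 B 6 -> on_hand[A=29 B=38] avail[A=27 B=22] open={R4,R5,R6,R7}
Step 11: reserve R8 B 5 -> on_hand[A=29 B=38] avail[A=27 B=17] open={R4,R5,R6,R7,R8}
Step 12: reserve R9 A 4 -> on_hand[A=29 B=38] avail[A=23 B=17] open={R4,R5,R6,R7,R8,R9}
Step 13: commit R4 -> on_hand[A=29 B=29] avail[A=23 B=17] open={R5,R6,R7,R8,R9}
Step 14: commit R5 -> on_hand[A=27 B=29] avail[A=23 B=17] open={R6,R7,R8,R9}
Step 15: commit R9 -> on_hand[A=23 B=29] avail[A=23 B=17] open={R6,R7,R8}
Step 16: cancel R6 -> on_hand[A=23 B=29] avail[A=23 B=18] open={R7,R8}
Step 17: reserve R10 B 4 -> on_hand[A=23 B=29] avail[A=23 B=14] open={R10,R7,R8}
Step 18: commit R8 -> on_hand[A=23 B=24] avail[A=23 B=14] open={R10,R7}
Step 19: reserve R11 B 5 -> on_hand[A=23 B=24] avail[A=23 B=9] open={R10,R11,R7}
Step 20: reserve R12 A 2 -> on_hand[A=23 B=24] avail[A=21 B=9] open={R10,R11,R12,R7}
Step 21: reserve R13 B 8 -> on_hand[A=23 B=24] avail[A=21 B=1] open={R10,R11,R12,R13,R7}
Step 22: reserve R14 B 1 -> on_hand[A=23 B=24] avail[A=21 B=0] open={R10,R11,R12,R13,R14,R7}
Step 23: cancel R14 -> on_hand[A=23 B=24] avail[A=21 B=1] open={R10,R11,R12,R13,R7}
Open reservations: ['R10', 'R11', 'R12', 'R13', 'R7'] -> 5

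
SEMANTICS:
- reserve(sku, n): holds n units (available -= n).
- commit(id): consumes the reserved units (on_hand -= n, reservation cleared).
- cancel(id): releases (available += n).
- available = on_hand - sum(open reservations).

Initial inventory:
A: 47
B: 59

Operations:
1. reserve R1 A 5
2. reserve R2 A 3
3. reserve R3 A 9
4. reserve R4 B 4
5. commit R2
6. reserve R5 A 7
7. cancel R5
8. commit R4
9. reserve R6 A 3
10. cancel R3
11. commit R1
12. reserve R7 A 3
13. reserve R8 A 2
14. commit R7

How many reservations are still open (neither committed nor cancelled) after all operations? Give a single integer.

Answer: 2

Derivation:
Step 1: reserve R1 A 5 -> on_hand[A=47 B=59] avail[A=42 B=59] open={R1}
Step 2: reserve R2 A 3 -> on_hand[A=47 B=59] avail[A=39 B=59] open={R1,R2}
Step 3: reserve R3 A 9 -> on_hand[A=47 B=59] avail[A=30 B=59] open={R1,R2,R3}
Step 4: reserve R4 B 4 -> on_hand[A=47 B=59] avail[A=30 B=55] open={R1,R2,R3,R4}
Step 5: commit R2 -> on_hand[A=44 B=59] avail[A=30 B=55] open={R1,R3,R4}
Step 6: reserve R5 A 7 -> on_hand[A=44 B=59] avail[A=23 B=55] open={R1,R3,R4,R5}
Step 7: cancel R5 -> on_hand[A=44 B=59] avail[A=30 B=55] open={R1,R3,R4}
Step 8: commit R4 -> on_hand[A=44 B=55] avail[A=30 B=55] open={R1,R3}
Step 9: reserve R6 A 3 -> on_hand[A=44 B=55] avail[A=27 B=55] open={R1,R3,R6}
Step 10: cancel R3 -> on_hand[A=44 B=55] avail[A=36 B=55] open={R1,R6}
Step 11: commit R1 -> on_hand[A=39 B=55] avail[A=36 B=55] open={R6}
Step 12: reserve R7 A 3 -> on_hand[A=39 B=55] avail[A=33 B=55] open={R6,R7}
Step 13: reserve R8 A 2 -> on_hand[A=39 B=55] avail[A=31 B=55] open={R6,R7,R8}
Step 14: commit R7 -> on_hand[A=36 B=55] avail[A=31 B=55] open={R6,R8}
Open reservations: ['R6', 'R8'] -> 2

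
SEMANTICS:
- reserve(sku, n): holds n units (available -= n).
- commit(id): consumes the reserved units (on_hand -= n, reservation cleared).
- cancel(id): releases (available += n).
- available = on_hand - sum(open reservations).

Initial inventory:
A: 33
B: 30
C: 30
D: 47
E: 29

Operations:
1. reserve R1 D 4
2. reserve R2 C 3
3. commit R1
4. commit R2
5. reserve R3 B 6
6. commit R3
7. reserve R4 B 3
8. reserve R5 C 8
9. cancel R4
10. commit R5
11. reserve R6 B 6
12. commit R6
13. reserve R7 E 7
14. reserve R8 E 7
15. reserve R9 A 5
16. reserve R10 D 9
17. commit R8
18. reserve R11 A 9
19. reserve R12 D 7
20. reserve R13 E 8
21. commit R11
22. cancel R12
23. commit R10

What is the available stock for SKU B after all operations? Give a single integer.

Step 1: reserve R1 D 4 -> on_hand[A=33 B=30 C=30 D=47 E=29] avail[A=33 B=30 C=30 D=43 E=29] open={R1}
Step 2: reserve R2 C 3 -> on_hand[A=33 B=30 C=30 D=47 E=29] avail[A=33 B=30 C=27 D=43 E=29] open={R1,R2}
Step 3: commit R1 -> on_hand[A=33 B=30 C=30 D=43 E=29] avail[A=33 B=30 C=27 D=43 E=29] open={R2}
Step 4: commit R2 -> on_hand[A=33 B=30 C=27 D=43 E=29] avail[A=33 B=30 C=27 D=43 E=29] open={}
Step 5: reserve R3 B 6 -> on_hand[A=33 B=30 C=27 D=43 E=29] avail[A=33 B=24 C=27 D=43 E=29] open={R3}
Step 6: commit R3 -> on_hand[A=33 B=24 C=27 D=43 E=29] avail[A=33 B=24 C=27 D=43 E=29] open={}
Step 7: reserve R4 B 3 -> on_hand[A=33 B=24 C=27 D=43 E=29] avail[A=33 B=21 C=27 D=43 E=29] open={R4}
Step 8: reserve R5 C 8 -> on_hand[A=33 B=24 C=27 D=43 E=29] avail[A=33 B=21 C=19 D=43 E=29] open={R4,R5}
Step 9: cancel R4 -> on_hand[A=33 B=24 C=27 D=43 E=29] avail[A=33 B=24 C=19 D=43 E=29] open={R5}
Step 10: commit R5 -> on_hand[A=33 B=24 C=19 D=43 E=29] avail[A=33 B=24 C=19 D=43 E=29] open={}
Step 11: reserve R6 B 6 -> on_hand[A=33 B=24 C=19 D=43 E=29] avail[A=33 B=18 C=19 D=43 E=29] open={R6}
Step 12: commit R6 -> on_hand[A=33 B=18 C=19 D=43 E=29] avail[A=33 B=18 C=19 D=43 E=29] open={}
Step 13: reserve R7 E 7 -> on_hand[A=33 B=18 C=19 D=43 E=29] avail[A=33 B=18 C=19 D=43 E=22] open={R7}
Step 14: reserve R8 E 7 -> on_hand[A=33 B=18 C=19 D=43 E=29] avail[A=33 B=18 C=19 D=43 E=15] open={R7,R8}
Step 15: reserve R9 A 5 -> on_hand[A=33 B=18 C=19 D=43 E=29] avail[A=28 B=18 C=19 D=43 E=15] open={R7,R8,R9}
Step 16: reserve R10 D 9 -> on_hand[A=33 B=18 C=19 D=43 E=29] avail[A=28 B=18 C=19 D=34 E=15] open={R10,R7,R8,R9}
Step 17: commit R8 -> on_hand[A=33 B=18 C=19 D=43 E=22] avail[A=28 B=18 C=19 D=34 E=15] open={R10,R7,R9}
Step 18: reserve R11 A 9 -> on_hand[A=33 B=18 C=19 D=43 E=22] avail[A=19 B=18 C=19 D=34 E=15] open={R10,R11,R7,R9}
Step 19: reserve R12 D 7 -> on_hand[A=33 B=18 C=19 D=43 E=22] avail[A=19 B=18 C=19 D=27 E=15] open={R10,R11,R12,R7,R9}
Step 20: reserve R13 E 8 -> on_hand[A=33 B=18 C=19 D=43 E=22] avail[A=19 B=18 C=19 D=27 E=7] open={R10,R11,R12,R13,R7,R9}
Step 21: commit R11 -> on_hand[A=24 B=18 C=19 D=43 E=22] avail[A=19 B=18 C=19 D=27 E=7] open={R10,R12,R13,R7,R9}
Step 22: cancel R12 -> on_hand[A=24 B=18 C=19 D=43 E=22] avail[A=19 B=18 C=19 D=34 E=7] open={R10,R13,R7,R9}
Step 23: commit R10 -> on_hand[A=24 B=18 C=19 D=34 E=22] avail[A=19 B=18 C=19 D=34 E=7] open={R13,R7,R9}
Final available[B] = 18

Answer: 18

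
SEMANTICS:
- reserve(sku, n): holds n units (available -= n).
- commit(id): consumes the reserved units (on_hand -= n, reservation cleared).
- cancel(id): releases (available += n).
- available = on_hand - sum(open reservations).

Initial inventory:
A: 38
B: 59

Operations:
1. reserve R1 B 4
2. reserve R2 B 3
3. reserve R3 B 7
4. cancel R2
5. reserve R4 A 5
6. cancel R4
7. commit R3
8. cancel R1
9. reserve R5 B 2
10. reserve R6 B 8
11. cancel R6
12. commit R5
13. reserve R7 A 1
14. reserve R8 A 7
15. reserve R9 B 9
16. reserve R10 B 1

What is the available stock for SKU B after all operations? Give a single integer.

Step 1: reserve R1 B 4 -> on_hand[A=38 B=59] avail[A=38 B=55] open={R1}
Step 2: reserve R2 B 3 -> on_hand[A=38 B=59] avail[A=38 B=52] open={R1,R2}
Step 3: reserve R3 B 7 -> on_hand[A=38 B=59] avail[A=38 B=45] open={R1,R2,R3}
Step 4: cancel R2 -> on_hand[A=38 B=59] avail[A=38 B=48] open={R1,R3}
Step 5: reserve R4 A 5 -> on_hand[A=38 B=59] avail[A=33 B=48] open={R1,R3,R4}
Step 6: cancel R4 -> on_hand[A=38 B=59] avail[A=38 B=48] open={R1,R3}
Step 7: commit R3 -> on_hand[A=38 B=52] avail[A=38 B=48] open={R1}
Step 8: cancel R1 -> on_hand[A=38 B=52] avail[A=38 B=52] open={}
Step 9: reserve R5 B 2 -> on_hand[A=38 B=52] avail[A=38 B=50] open={R5}
Step 10: reserve R6 B 8 -> on_hand[A=38 B=52] avail[A=38 B=42] open={R5,R6}
Step 11: cancel R6 -> on_hand[A=38 B=52] avail[A=38 B=50] open={R5}
Step 12: commit R5 -> on_hand[A=38 B=50] avail[A=38 B=50] open={}
Step 13: reserve R7 A 1 -> on_hand[A=38 B=50] avail[A=37 B=50] open={R7}
Step 14: reserve R8 A 7 -> on_hand[A=38 B=50] avail[A=30 B=50] open={R7,R8}
Step 15: reserve R9 B 9 -> on_hand[A=38 B=50] avail[A=30 B=41] open={R7,R8,R9}
Step 16: reserve R10 B 1 -> on_hand[A=38 B=50] avail[A=30 B=40] open={R10,R7,R8,R9}
Final available[B] = 40

Answer: 40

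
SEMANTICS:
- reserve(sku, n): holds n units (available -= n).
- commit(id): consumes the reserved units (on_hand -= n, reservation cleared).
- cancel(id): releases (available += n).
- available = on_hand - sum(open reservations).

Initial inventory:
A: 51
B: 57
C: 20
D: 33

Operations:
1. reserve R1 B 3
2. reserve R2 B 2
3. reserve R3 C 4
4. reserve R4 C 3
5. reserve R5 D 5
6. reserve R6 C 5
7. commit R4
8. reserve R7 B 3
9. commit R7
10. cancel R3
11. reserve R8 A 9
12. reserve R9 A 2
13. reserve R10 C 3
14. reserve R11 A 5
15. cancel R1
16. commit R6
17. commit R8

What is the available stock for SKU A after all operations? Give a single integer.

Step 1: reserve R1 B 3 -> on_hand[A=51 B=57 C=20 D=33] avail[A=51 B=54 C=20 D=33] open={R1}
Step 2: reserve R2 B 2 -> on_hand[A=51 B=57 C=20 D=33] avail[A=51 B=52 C=20 D=33] open={R1,R2}
Step 3: reserve R3 C 4 -> on_hand[A=51 B=57 C=20 D=33] avail[A=51 B=52 C=16 D=33] open={R1,R2,R3}
Step 4: reserve R4 C 3 -> on_hand[A=51 B=57 C=20 D=33] avail[A=51 B=52 C=13 D=33] open={R1,R2,R3,R4}
Step 5: reserve R5 D 5 -> on_hand[A=51 B=57 C=20 D=33] avail[A=51 B=52 C=13 D=28] open={R1,R2,R3,R4,R5}
Step 6: reserve R6 C 5 -> on_hand[A=51 B=57 C=20 D=33] avail[A=51 B=52 C=8 D=28] open={R1,R2,R3,R4,R5,R6}
Step 7: commit R4 -> on_hand[A=51 B=57 C=17 D=33] avail[A=51 B=52 C=8 D=28] open={R1,R2,R3,R5,R6}
Step 8: reserve R7 B 3 -> on_hand[A=51 B=57 C=17 D=33] avail[A=51 B=49 C=8 D=28] open={R1,R2,R3,R5,R6,R7}
Step 9: commit R7 -> on_hand[A=51 B=54 C=17 D=33] avail[A=51 B=49 C=8 D=28] open={R1,R2,R3,R5,R6}
Step 10: cancel R3 -> on_hand[A=51 B=54 C=17 D=33] avail[A=51 B=49 C=12 D=28] open={R1,R2,R5,R6}
Step 11: reserve R8 A 9 -> on_hand[A=51 B=54 C=17 D=33] avail[A=42 B=49 C=12 D=28] open={R1,R2,R5,R6,R8}
Step 12: reserve R9 A 2 -> on_hand[A=51 B=54 C=17 D=33] avail[A=40 B=49 C=12 D=28] open={R1,R2,R5,R6,R8,R9}
Step 13: reserve R10 C 3 -> on_hand[A=51 B=54 C=17 D=33] avail[A=40 B=49 C=9 D=28] open={R1,R10,R2,R5,R6,R8,R9}
Step 14: reserve R11 A 5 -> on_hand[A=51 B=54 C=17 D=33] avail[A=35 B=49 C=9 D=28] open={R1,R10,R11,R2,R5,R6,R8,R9}
Step 15: cancel R1 -> on_hand[A=51 B=54 C=17 D=33] avail[A=35 B=52 C=9 D=28] open={R10,R11,R2,R5,R6,R8,R9}
Step 16: commit R6 -> on_hand[A=51 B=54 C=12 D=33] avail[A=35 B=52 C=9 D=28] open={R10,R11,R2,R5,R8,R9}
Step 17: commit R8 -> on_hand[A=42 B=54 C=12 D=33] avail[A=35 B=52 C=9 D=28] open={R10,R11,R2,R5,R9}
Final available[A] = 35

Answer: 35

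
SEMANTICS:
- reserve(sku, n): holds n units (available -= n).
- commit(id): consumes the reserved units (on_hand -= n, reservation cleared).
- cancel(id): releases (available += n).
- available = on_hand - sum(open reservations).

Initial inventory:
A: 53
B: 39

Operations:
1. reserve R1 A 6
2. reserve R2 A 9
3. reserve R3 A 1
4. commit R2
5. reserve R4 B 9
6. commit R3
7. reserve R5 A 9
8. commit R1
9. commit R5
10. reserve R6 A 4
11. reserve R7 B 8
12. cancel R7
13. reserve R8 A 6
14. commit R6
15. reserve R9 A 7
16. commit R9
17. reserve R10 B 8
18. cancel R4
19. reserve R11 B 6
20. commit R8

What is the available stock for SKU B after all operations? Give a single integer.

Answer: 25

Derivation:
Step 1: reserve R1 A 6 -> on_hand[A=53 B=39] avail[A=47 B=39] open={R1}
Step 2: reserve R2 A 9 -> on_hand[A=53 B=39] avail[A=38 B=39] open={R1,R2}
Step 3: reserve R3 A 1 -> on_hand[A=53 B=39] avail[A=37 B=39] open={R1,R2,R3}
Step 4: commit R2 -> on_hand[A=44 B=39] avail[A=37 B=39] open={R1,R3}
Step 5: reserve R4 B 9 -> on_hand[A=44 B=39] avail[A=37 B=30] open={R1,R3,R4}
Step 6: commit R3 -> on_hand[A=43 B=39] avail[A=37 B=30] open={R1,R4}
Step 7: reserve R5 A 9 -> on_hand[A=43 B=39] avail[A=28 B=30] open={R1,R4,R5}
Step 8: commit R1 -> on_hand[A=37 B=39] avail[A=28 B=30] open={R4,R5}
Step 9: commit R5 -> on_hand[A=28 B=39] avail[A=28 B=30] open={R4}
Step 10: reserve R6 A 4 -> on_hand[A=28 B=39] avail[A=24 B=30] open={R4,R6}
Step 11: reserve R7 B 8 -> on_hand[A=28 B=39] avail[A=24 B=22] open={R4,R6,R7}
Step 12: cancel R7 -> on_hand[A=28 B=39] avail[A=24 B=30] open={R4,R6}
Step 13: reserve R8 A 6 -> on_hand[A=28 B=39] avail[A=18 B=30] open={R4,R6,R8}
Step 14: commit R6 -> on_hand[A=24 B=39] avail[A=18 B=30] open={R4,R8}
Step 15: reserve R9 A 7 -> on_hand[A=24 B=39] avail[A=11 B=30] open={R4,R8,R9}
Step 16: commit R9 -> on_hand[A=17 B=39] avail[A=11 B=30] open={R4,R8}
Step 17: reserve R10 B 8 -> on_hand[A=17 B=39] avail[A=11 B=22] open={R10,R4,R8}
Step 18: cancel R4 -> on_hand[A=17 B=39] avail[A=11 B=31] open={R10,R8}
Step 19: reserve R11 B 6 -> on_hand[A=17 B=39] avail[A=11 B=25] open={R10,R11,R8}
Step 20: commit R8 -> on_hand[A=11 B=39] avail[A=11 B=25] open={R10,R11}
Final available[B] = 25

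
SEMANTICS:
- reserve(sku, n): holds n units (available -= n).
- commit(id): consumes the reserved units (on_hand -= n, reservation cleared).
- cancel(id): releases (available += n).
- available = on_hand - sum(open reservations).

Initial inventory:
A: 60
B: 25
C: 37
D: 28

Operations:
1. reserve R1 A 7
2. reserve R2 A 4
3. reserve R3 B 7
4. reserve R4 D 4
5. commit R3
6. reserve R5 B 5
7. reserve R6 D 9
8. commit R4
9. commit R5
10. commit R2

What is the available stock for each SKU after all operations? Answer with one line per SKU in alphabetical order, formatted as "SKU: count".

Step 1: reserve R1 A 7 -> on_hand[A=60 B=25 C=37 D=28] avail[A=53 B=25 C=37 D=28] open={R1}
Step 2: reserve R2 A 4 -> on_hand[A=60 B=25 C=37 D=28] avail[A=49 B=25 C=37 D=28] open={R1,R2}
Step 3: reserve R3 B 7 -> on_hand[A=60 B=25 C=37 D=28] avail[A=49 B=18 C=37 D=28] open={R1,R2,R3}
Step 4: reserve R4 D 4 -> on_hand[A=60 B=25 C=37 D=28] avail[A=49 B=18 C=37 D=24] open={R1,R2,R3,R4}
Step 5: commit R3 -> on_hand[A=60 B=18 C=37 D=28] avail[A=49 B=18 C=37 D=24] open={R1,R2,R4}
Step 6: reserve R5 B 5 -> on_hand[A=60 B=18 C=37 D=28] avail[A=49 B=13 C=37 D=24] open={R1,R2,R4,R5}
Step 7: reserve R6 D 9 -> on_hand[A=60 B=18 C=37 D=28] avail[A=49 B=13 C=37 D=15] open={R1,R2,R4,R5,R6}
Step 8: commit R4 -> on_hand[A=60 B=18 C=37 D=24] avail[A=49 B=13 C=37 D=15] open={R1,R2,R5,R6}
Step 9: commit R5 -> on_hand[A=60 B=13 C=37 D=24] avail[A=49 B=13 C=37 D=15] open={R1,R2,R6}
Step 10: commit R2 -> on_hand[A=56 B=13 C=37 D=24] avail[A=49 B=13 C=37 D=15] open={R1,R6}

Answer: A: 49
B: 13
C: 37
D: 15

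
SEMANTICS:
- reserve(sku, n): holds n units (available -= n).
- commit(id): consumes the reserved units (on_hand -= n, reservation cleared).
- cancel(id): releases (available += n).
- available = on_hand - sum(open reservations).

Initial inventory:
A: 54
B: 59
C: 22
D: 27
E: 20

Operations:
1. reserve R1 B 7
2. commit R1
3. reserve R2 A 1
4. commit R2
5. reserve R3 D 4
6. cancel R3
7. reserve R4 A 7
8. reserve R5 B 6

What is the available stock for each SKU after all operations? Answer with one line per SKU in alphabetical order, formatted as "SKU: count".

Step 1: reserve R1 B 7 -> on_hand[A=54 B=59 C=22 D=27 E=20] avail[A=54 B=52 C=22 D=27 E=20] open={R1}
Step 2: commit R1 -> on_hand[A=54 B=52 C=22 D=27 E=20] avail[A=54 B=52 C=22 D=27 E=20] open={}
Step 3: reserve R2 A 1 -> on_hand[A=54 B=52 C=22 D=27 E=20] avail[A=53 B=52 C=22 D=27 E=20] open={R2}
Step 4: commit R2 -> on_hand[A=53 B=52 C=22 D=27 E=20] avail[A=53 B=52 C=22 D=27 E=20] open={}
Step 5: reserve R3 D 4 -> on_hand[A=53 B=52 C=22 D=27 E=20] avail[A=53 B=52 C=22 D=23 E=20] open={R3}
Step 6: cancel R3 -> on_hand[A=53 B=52 C=22 D=27 E=20] avail[A=53 B=52 C=22 D=27 E=20] open={}
Step 7: reserve R4 A 7 -> on_hand[A=53 B=52 C=22 D=27 E=20] avail[A=46 B=52 C=22 D=27 E=20] open={R4}
Step 8: reserve R5 B 6 -> on_hand[A=53 B=52 C=22 D=27 E=20] avail[A=46 B=46 C=22 D=27 E=20] open={R4,R5}

Answer: A: 46
B: 46
C: 22
D: 27
E: 20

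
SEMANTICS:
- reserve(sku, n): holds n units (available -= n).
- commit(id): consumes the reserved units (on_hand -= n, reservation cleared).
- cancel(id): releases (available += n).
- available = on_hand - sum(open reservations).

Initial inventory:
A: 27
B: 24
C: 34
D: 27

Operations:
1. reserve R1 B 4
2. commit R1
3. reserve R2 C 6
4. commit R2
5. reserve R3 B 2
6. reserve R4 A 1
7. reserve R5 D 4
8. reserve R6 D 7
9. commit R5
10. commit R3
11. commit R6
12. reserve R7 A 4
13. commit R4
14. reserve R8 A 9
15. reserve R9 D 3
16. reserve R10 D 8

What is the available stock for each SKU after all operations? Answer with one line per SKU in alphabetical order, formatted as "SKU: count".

Step 1: reserve R1 B 4 -> on_hand[A=27 B=24 C=34 D=27] avail[A=27 B=20 C=34 D=27] open={R1}
Step 2: commit R1 -> on_hand[A=27 B=20 C=34 D=27] avail[A=27 B=20 C=34 D=27] open={}
Step 3: reserve R2 C 6 -> on_hand[A=27 B=20 C=34 D=27] avail[A=27 B=20 C=28 D=27] open={R2}
Step 4: commit R2 -> on_hand[A=27 B=20 C=28 D=27] avail[A=27 B=20 C=28 D=27] open={}
Step 5: reserve R3 B 2 -> on_hand[A=27 B=20 C=28 D=27] avail[A=27 B=18 C=28 D=27] open={R3}
Step 6: reserve R4 A 1 -> on_hand[A=27 B=20 C=28 D=27] avail[A=26 B=18 C=28 D=27] open={R3,R4}
Step 7: reserve R5 D 4 -> on_hand[A=27 B=20 C=28 D=27] avail[A=26 B=18 C=28 D=23] open={R3,R4,R5}
Step 8: reserve R6 D 7 -> on_hand[A=27 B=20 C=28 D=27] avail[A=26 B=18 C=28 D=16] open={R3,R4,R5,R6}
Step 9: commit R5 -> on_hand[A=27 B=20 C=28 D=23] avail[A=26 B=18 C=28 D=16] open={R3,R4,R6}
Step 10: commit R3 -> on_hand[A=27 B=18 C=28 D=23] avail[A=26 B=18 C=28 D=16] open={R4,R6}
Step 11: commit R6 -> on_hand[A=27 B=18 C=28 D=16] avail[A=26 B=18 C=28 D=16] open={R4}
Step 12: reserve R7 A 4 -> on_hand[A=27 B=18 C=28 D=16] avail[A=22 B=18 C=28 D=16] open={R4,R7}
Step 13: commit R4 -> on_hand[A=26 B=18 C=28 D=16] avail[A=22 B=18 C=28 D=16] open={R7}
Step 14: reserve R8 A 9 -> on_hand[A=26 B=18 C=28 D=16] avail[A=13 B=18 C=28 D=16] open={R7,R8}
Step 15: reserve R9 D 3 -> on_hand[A=26 B=18 C=28 D=16] avail[A=13 B=18 C=28 D=13] open={R7,R8,R9}
Step 16: reserve R10 D 8 -> on_hand[A=26 B=18 C=28 D=16] avail[A=13 B=18 C=28 D=5] open={R10,R7,R8,R9}

Answer: A: 13
B: 18
C: 28
D: 5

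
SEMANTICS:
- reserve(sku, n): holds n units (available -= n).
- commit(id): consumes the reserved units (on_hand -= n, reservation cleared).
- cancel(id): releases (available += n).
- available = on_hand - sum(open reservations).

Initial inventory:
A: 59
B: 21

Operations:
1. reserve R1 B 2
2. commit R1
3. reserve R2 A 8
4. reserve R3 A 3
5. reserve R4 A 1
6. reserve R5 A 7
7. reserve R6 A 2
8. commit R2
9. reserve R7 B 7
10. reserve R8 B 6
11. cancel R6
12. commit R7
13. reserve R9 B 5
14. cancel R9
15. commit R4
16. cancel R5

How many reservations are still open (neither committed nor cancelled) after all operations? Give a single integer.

Answer: 2

Derivation:
Step 1: reserve R1 B 2 -> on_hand[A=59 B=21] avail[A=59 B=19] open={R1}
Step 2: commit R1 -> on_hand[A=59 B=19] avail[A=59 B=19] open={}
Step 3: reserve R2 A 8 -> on_hand[A=59 B=19] avail[A=51 B=19] open={R2}
Step 4: reserve R3 A 3 -> on_hand[A=59 B=19] avail[A=48 B=19] open={R2,R3}
Step 5: reserve R4 A 1 -> on_hand[A=59 B=19] avail[A=47 B=19] open={R2,R3,R4}
Step 6: reserve R5 A 7 -> on_hand[A=59 B=19] avail[A=40 B=19] open={R2,R3,R4,R5}
Step 7: reserve R6 A 2 -> on_hand[A=59 B=19] avail[A=38 B=19] open={R2,R3,R4,R5,R6}
Step 8: commit R2 -> on_hand[A=51 B=19] avail[A=38 B=19] open={R3,R4,R5,R6}
Step 9: reserve R7 B 7 -> on_hand[A=51 B=19] avail[A=38 B=12] open={R3,R4,R5,R6,R7}
Step 10: reserve R8 B 6 -> on_hand[A=51 B=19] avail[A=38 B=6] open={R3,R4,R5,R6,R7,R8}
Step 11: cancel R6 -> on_hand[A=51 B=19] avail[A=40 B=6] open={R3,R4,R5,R7,R8}
Step 12: commit R7 -> on_hand[A=51 B=12] avail[A=40 B=6] open={R3,R4,R5,R8}
Step 13: reserve R9 B 5 -> on_hand[A=51 B=12] avail[A=40 B=1] open={R3,R4,R5,R8,R9}
Step 14: cancel R9 -> on_hand[A=51 B=12] avail[A=40 B=6] open={R3,R4,R5,R8}
Step 15: commit R4 -> on_hand[A=50 B=12] avail[A=40 B=6] open={R3,R5,R8}
Step 16: cancel R5 -> on_hand[A=50 B=12] avail[A=47 B=6] open={R3,R8}
Open reservations: ['R3', 'R8'] -> 2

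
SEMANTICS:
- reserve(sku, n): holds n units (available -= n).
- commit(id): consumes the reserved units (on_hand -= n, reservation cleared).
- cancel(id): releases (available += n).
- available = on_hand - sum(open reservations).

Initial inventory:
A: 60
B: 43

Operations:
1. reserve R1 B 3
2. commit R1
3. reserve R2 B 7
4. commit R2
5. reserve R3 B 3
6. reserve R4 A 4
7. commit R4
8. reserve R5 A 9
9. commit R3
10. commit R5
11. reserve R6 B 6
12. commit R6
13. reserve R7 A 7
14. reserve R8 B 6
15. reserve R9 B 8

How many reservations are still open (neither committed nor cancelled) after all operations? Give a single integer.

Answer: 3

Derivation:
Step 1: reserve R1 B 3 -> on_hand[A=60 B=43] avail[A=60 B=40] open={R1}
Step 2: commit R1 -> on_hand[A=60 B=40] avail[A=60 B=40] open={}
Step 3: reserve R2 B 7 -> on_hand[A=60 B=40] avail[A=60 B=33] open={R2}
Step 4: commit R2 -> on_hand[A=60 B=33] avail[A=60 B=33] open={}
Step 5: reserve R3 B 3 -> on_hand[A=60 B=33] avail[A=60 B=30] open={R3}
Step 6: reserve R4 A 4 -> on_hand[A=60 B=33] avail[A=56 B=30] open={R3,R4}
Step 7: commit R4 -> on_hand[A=56 B=33] avail[A=56 B=30] open={R3}
Step 8: reserve R5 A 9 -> on_hand[A=56 B=33] avail[A=47 B=30] open={R3,R5}
Step 9: commit R3 -> on_hand[A=56 B=30] avail[A=47 B=30] open={R5}
Step 10: commit R5 -> on_hand[A=47 B=30] avail[A=47 B=30] open={}
Step 11: reserve R6 B 6 -> on_hand[A=47 B=30] avail[A=47 B=24] open={R6}
Step 12: commit R6 -> on_hand[A=47 B=24] avail[A=47 B=24] open={}
Step 13: reserve R7 A 7 -> on_hand[A=47 B=24] avail[A=40 B=24] open={R7}
Step 14: reserve R8 B 6 -> on_hand[A=47 B=24] avail[A=40 B=18] open={R7,R8}
Step 15: reserve R9 B 8 -> on_hand[A=47 B=24] avail[A=40 B=10] open={R7,R8,R9}
Open reservations: ['R7', 'R8', 'R9'] -> 3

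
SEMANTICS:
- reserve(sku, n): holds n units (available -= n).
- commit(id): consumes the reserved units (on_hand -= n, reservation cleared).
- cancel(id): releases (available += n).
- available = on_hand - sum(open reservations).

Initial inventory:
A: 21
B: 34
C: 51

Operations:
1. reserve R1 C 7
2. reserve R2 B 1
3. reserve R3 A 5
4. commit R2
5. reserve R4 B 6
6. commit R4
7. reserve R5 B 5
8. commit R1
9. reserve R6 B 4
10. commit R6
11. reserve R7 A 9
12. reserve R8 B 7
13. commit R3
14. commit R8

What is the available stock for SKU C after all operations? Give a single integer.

Answer: 44

Derivation:
Step 1: reserve R1 C 7 -> on_hand[A=21 B=34 C=51] avail[A=21 B=34 C=44] open={R1}
Step 2: reserve R2 B 1 -> on_hand[A=21 B=34 C=51] avail[A=21 B=33 C=44] open={R1,R2}
Step 3: reserve R3 A 5 -> on_hand[A=21 B=34 C=51] avail[A=16 B=33 C=44] open={R1,R2,R3}
Step 4: commit R2 -> on_hand[A=21 B=33 C=51] avail[A=16 B=33 C=44] open={R1,R3}
Step 5: reserve R4 B 6 -> on_hand[A=21 B=33 C=51] avail[A=16 B=27 C=44] open={R1,R3,R4}
Step 6: commit R4 -> on_hand[A=21 B=27 C=51] avail[A=16 B=27 C=44] open={R1,R3}
Step 7: reserve R5 B 5 -> on_hand[A=21 B=27 C=51] avail[A=16 B=22 C=44] open={R1,R3,R5}
Step 8: commit R1 -> on_hand[A=21 B=27 C=44] avail[A=16 B=22 C=44] open={R3,R5}
Step 9: reserve R6 B 4 -> on_hand[A=21 B=27 C=44] avail[A=16 B=18 C=44] open={R3,R5,R6}
Step 10: commit R6 -> on_hand[A=21 B=23 C=44] avail[A=16 B=18 C=44] open={R3,R5}
Step 11: reserve R7 A 9 -> on_hand[A=21 B=23 C=44] avail[A=7 B=18 C=44] open={R3,R5,R7}
Step 12: reserve R8 B 7 -> on_hand[A=21 B=23 C=44] avail[A=7 B=11 C=44] open={R3,R5,R7,R8}
Step 13: commit R3 -> on_hand[A=16 B=23 C=44] avail[A=7 B=11 C=44] open={R5,R7,R8}
Step 14: commit R8 -> on_hand[A=16 B=16 C=44] avail[A=7 B=11 C=44] open={R5,R7}
Final available[C] = 44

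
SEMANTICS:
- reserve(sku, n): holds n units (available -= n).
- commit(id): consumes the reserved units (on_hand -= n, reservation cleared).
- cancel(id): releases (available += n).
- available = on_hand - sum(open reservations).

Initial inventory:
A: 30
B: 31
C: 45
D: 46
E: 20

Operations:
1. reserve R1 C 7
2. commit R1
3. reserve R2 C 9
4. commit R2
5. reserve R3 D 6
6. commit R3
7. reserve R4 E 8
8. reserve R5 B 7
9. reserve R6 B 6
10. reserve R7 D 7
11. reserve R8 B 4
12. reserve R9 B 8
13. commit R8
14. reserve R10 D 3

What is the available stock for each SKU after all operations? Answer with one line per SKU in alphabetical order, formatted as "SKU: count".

Step 1: reserve R1 C 7 -> on_hand[A=30 B=31 C=45 D=46 E=20] avail[A=30 B=31 C=38 D=46 E=20] open={R1}
Step 2: commit R1 -> on_hand[A=30 B=31 C=38 D=46 E=20] avail[A=30 B=31 C=38 D=46 E=20] open={}
Step 3: reserve R2 C 9 -> on_hand[A=30 B=31 C=38 D=46 E=20] avail[A=30 B=31 C=29 D=46 E=20] open={R2}
Step 4: commit R2 -> on_hand[A=30 B=31 C=29 D=46 E=20] avail[A=30 B=31 C=29 D=46 E=20] open={}
Step 5: reserve R3 D 6 -> on_hand[A=30 B=31 C=29 D=46 E=20] avail[A=30 B=31 C=29 D=40 E=20] open={R3}
Step 6: commit R3 -> on_hand[A=30 B=31 C=29 D=40 E=20] avail[A=30 B=31 C=29 D=40 E=20] open={}
Step 7: reserve R4 E 8 -> on_hand[A=30 B=31 C=29 D=40 E=20] avail[A=30 B=31 C=29 D=40 E=12] open={R4}
Step 8: reserve R5 B 7 -> on_hand[A=30 B=31 C=29 D=40 E=20] avail[A=30 B=24 C=29 D=40 E=12] open={R4,R5}
Step 9: reserve R6 B 6 -> on_hand[A=30 B=31 C=29 D=40 E=20] avail[A=30 B=18 C=29 D=40 E=12] open={R4,R5,R6}
Step 10: reserve R7 D 7 -> on_hand[A=30 B=31 C=29 D=40 E=20] avail[A=30 B=18 C=29 D=33 E=12] open={R4,R5,R6,R7}
Step 11: reserve R8 B 4 -> on_hand[A=30 B=31 C=29 D=40 E=20] avail[A=30 B=14 C=29 D=33 E=12] open={R4,R5,R6,R7,R8}
Step 12: reserve R9 B 8 -> on_hand[A=30 B=31 C=29 D=40 E=20] avail[A=30 B=6 C=29 D=33 E=12] open={R4,R5,R6,R7,R8,R9}
Step 13: commit R8 -> on_hand[A=30 B=27 C=29 D=40 E=20] avail[A=30 B=6 C=29 D=33 E=12] open={R4,R5,R6,R7,R9}
Step 14: reserve R10 D 3 -> on_hand[A=30 B=27 C=29 D=40 E=20] avail[A=30 B=6 C=29 D=30 E=12] open={R10,R4,R5,R6,R7,R9}

Answer: A: 30
B: 6
C: 29
D: 30
E: 12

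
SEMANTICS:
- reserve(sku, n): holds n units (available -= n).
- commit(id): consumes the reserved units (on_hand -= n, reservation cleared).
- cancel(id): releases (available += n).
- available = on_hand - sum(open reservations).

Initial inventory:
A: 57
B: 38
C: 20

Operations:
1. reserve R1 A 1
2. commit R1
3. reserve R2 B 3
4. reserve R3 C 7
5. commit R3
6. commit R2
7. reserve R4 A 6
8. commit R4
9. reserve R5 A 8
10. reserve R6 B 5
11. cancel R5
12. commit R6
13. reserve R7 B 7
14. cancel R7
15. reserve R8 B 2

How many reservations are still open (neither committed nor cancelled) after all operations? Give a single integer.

Step 1: reserve R1 A 1 -> on_hand[A=57 B=38 C=20] avail[A=56 B=38 C=20] open={R1}
Step 2: commit R1 -> on_hand[A=56 B=38 C=20] avail[A=56 B=38 C=20] open={}
Step 3: reserve R2 B 3 -> on_hand[A=56 B=38 C=20] avail[A=56 B=35 C=20] open={R2}
Step 4: reserve R3 C 7 -> on_hand[A=56 B=38 C=20] avail[A=56 B=35 C=13] open={R2,R3}
Step 5: commit R3 -> on_hand[A=56 B=38 C=13] avail[A=56 B=35 C=13] open={R2}
Step 6: commit R2 -> on_hand[A=56 B=35 C=13] avail[A=56 B=35 C=13] open={}
Step 7: reserve R4 A 6 -> on_hand[A=56 B=35 C=13] avail[A=50 B=35 C=13] open={R4}
Step 8: commit R4 -> on_hand[A=50 B=35 C=13] avail[A=50 B=35 C=13] open={}
Step 9: reserve R5 A 8 -> on_hand[A=50 B=35 C=13] avail[A=42 B=35 C=13] open={R5}
Step 10: reserve R6 B 5 -> on_hand[A=50 B=35 C=13] avail[A=42 B=30 C=13] open={R5,R6}
Step 11: cancel R5 -> on_hand[A=50 B=35 C=13] avail[A=50 B=30 C=13] open={R6}
Step 12: commit R6 -> on_hand[A=50 B=30 C=13] avail[A=50 B=30 C=13] open={}
Step 13: reserve R7 B 7 -> on_hand[A=50 B=30 C=13] avail[A=50 B=23 C=13] open={R7}
Step 14: cancel R7 -> on_hand[A=50 B=30 C=13] avail[A=50 B=30 C=13] open={}
Step 15: reserve R8 B 2 -> on_hand[A=50 B=30 C=13] avail[A=50 B=28 C=13] open={R8}
Open reservations: ['R8'] -> 1

Answer: 1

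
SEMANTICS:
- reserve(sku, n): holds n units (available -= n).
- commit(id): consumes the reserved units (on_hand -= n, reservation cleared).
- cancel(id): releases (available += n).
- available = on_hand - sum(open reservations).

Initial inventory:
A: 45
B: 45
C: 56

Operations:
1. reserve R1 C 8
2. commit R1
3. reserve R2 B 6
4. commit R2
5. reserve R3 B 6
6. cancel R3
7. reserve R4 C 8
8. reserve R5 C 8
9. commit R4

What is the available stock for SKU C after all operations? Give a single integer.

Answer: 32

Derivation:
Step 1: reserve R1 C 8 -> on_hand[A=45 B=45 C=56] avail[A=45 B=45 C=48] open={R1}
Step 2: commit R1 -> on_hand[A=45 B=45 C=48] avail[A=45 B=45 C=48] open={}
Step 3: reserve R2 B 6 -> on_hand[A=45 B=45 C=48] avail[A=45 B=39 C=48] open={R2}
Step 4: commit R2 -> on_hand[A=45 B=39 C=48] avail[A=45 B=39 C=48] open={}
Step 5: reserve R3 B 6 -> on_hand[A=45 B=39 C=48] avail[A=45 B=33 C=48] open={R3}
Step 6: cancel R3 -> on_hand[A=45 B=39 C=48] avail[A=45 B=39 C=48] open={}
Step 7: reserve R4 C 8 -> on_hand[A=45 B=39 C=48] avail[A=45 B=39 C=40] open={R4}
Step 8: reserve R5 C 8 -> on_hand[A=45 B=39 C=48] avail[A=45 B=39 C=32] open={R4,R5}
Step 9: commit R4 -> on_hand[A=45 B=39 C=40] avail[A=45 B=39 C=32] open={R5}
Final available[C] = 32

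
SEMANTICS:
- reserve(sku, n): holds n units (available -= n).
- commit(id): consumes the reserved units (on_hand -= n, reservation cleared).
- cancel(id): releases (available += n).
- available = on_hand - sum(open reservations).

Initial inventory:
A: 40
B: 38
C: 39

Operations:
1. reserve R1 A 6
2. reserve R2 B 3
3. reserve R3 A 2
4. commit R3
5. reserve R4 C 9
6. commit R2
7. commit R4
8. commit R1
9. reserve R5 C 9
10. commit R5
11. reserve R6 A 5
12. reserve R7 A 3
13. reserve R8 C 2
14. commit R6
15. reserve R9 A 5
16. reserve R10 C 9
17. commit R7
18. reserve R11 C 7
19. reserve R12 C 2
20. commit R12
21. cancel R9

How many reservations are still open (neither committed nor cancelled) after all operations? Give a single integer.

Step 1: reserve R1 A 6 -> on_hand[A=40 B=38 C=39] avail[A=34 B=38 C=39] open={R1}
Step 2: reserve R2 B 3 -> on_hand[A=40 B=38 C=39] avail[A=34 B=35 C=39] open={R1,R2}
Step 3: reserve R3 A 2 -> on_hand[A=40 B=38 C=39] avail[A=32 B=35 C=39] open={R1,R2,R3}
Step 4: commit R3 -> on_hand[A=38 B=38 C=39] avail[A=32 B=35 C=39] open={R1,R2}
Step 5: reserve R4 C 9 -> on_hand[A=38 B=38 C=39] avail[A=32 B=35 C=30] open={R1,R2,R4}
Step 6: commit R2 -> on_hand[A=38 B=35 C=39] avail[A=32 B=35 C=30] open={R1,R4}
Step 7: commit R4 -> on_hand[A=38 B=35 C=30] avail[A=32 B=35 C=30] open={R1}
Step 8: commit R1 -> on_hand[A=32 B=35 C=30] avail[A=32 B=35 C=30] open={}
Step 9: reserve R5 C 9 -> on_hand[A=32 B=35 C=30] avail[A=32 B=35 C=21] open={R5}
Step 10: commit R5 -> on_hand[A=32 B=35 C=21] avail[A=32 B=35 C=21] open={}
Step 11: reserve R6 A 5 -> on_hand[A=32 B=35 C=21] avail[A=27 B=35 C=21] open={R6}
Step 12: reserve R7 A 3 -> on_hand[A=32 B=35 C=21] avail[A=24 B=35 C=21] open={R6,R7}
Step 13: reserve R8 C 2 -> on_hand[A=32 B=35 C=21] avail[A=24 B=35 C=19] open={R6,R7,R8}
Step 14: commit R6 -> on_hand[A=27 B=35 C=21] avail[A=24 B=35 C=19] open={R7,R8}
Step 15: reserve R9 A 5 -> on_hand[A=27 B=35 C=21] avail[A=19 B=35 C=19] open={R7,R8,R9}
Step 16: reserve R10 C 9 -> on_hand[A=27 B=35 C=21] avail[A=19 B=35 C=10] open={R10,R7,R8,R9}
Step 17: commit R7 -> on_hand[A=24 B=35 C=21] avail[A=19 B=35 C=10] open={R10,R8,R9}
Step 18: reserve R11 C 7 -> on_hand[A=24 B=35 C=21] avail[A=19 B=35 C=3] open={R10,R11,R8,R9}
Step 19: reserve R12 C 2 -> on_hand[A=24 B=35 C=21] avail[A=19 B=35 C=1] open={R10,R11,R12,R8,R9}
Step 20: commit R12 -> on_hand[A=24 B=35 C=19] avail[A=19 B=35 C=1] open={R10,R11,R8,R9}
Step 21: cancel R9 -> on_hand[A=24 B=35 C=19] avail[A=24 B=35 C=1] open={R10,R11,R8}
Open reservations: ['R10', 'R11', 'R8'] -> 3

Answer: 3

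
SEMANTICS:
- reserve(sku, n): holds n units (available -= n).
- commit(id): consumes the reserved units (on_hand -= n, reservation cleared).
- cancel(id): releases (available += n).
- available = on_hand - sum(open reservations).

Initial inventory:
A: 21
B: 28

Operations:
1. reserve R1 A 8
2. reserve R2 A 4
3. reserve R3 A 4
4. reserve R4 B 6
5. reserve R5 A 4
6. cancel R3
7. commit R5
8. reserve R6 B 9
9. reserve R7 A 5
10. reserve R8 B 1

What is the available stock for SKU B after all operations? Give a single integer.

Step 1: reserve R1 A 8 -> on_hand[A=21 B=28] avail[A=13 B=28] open={R1}
Step 2: reserve R2 A 4 -> on_hand[A=21 B=28] avail[A=9 B=28] open={R1,R2}
Step 3: reserve R3 A 4 -> on_hand[A=21 B=28] avail[A=5 B=28] open={R1,R2,R3}
Step 4: reserve R4 B 6 -> on_hand[A=21 B=28] avail[A=5 B=22] open={R1,R2,R3,R4}
Step 5: reserve R5 A 4 -> on_hand[A=21 B=28] avail[A=1 B=22] open={R1,R2,R3,R4,R5}
Step 6: cancel R3 -> on_hand[A=21 B=28] avail[A=5 B=22] open={R1,R2,R4,R5}
Step 7: commit R5 -> on_hand[A=17 B=28] avail[A=5 B=22] open={R1,R2,R4}
Step 8: reserve R6 B 9 -> on_hand[A=17 B=28] avail[A=5 B=13] open={R1,R2,R4,R6}
Step 9: reserve R7 A 5 -> on_hand[A=17 B=28] avail[A=0 B=13] open={R1,R2,R4,R6,R7}
Step 10: reserve R8 B 1 -> on_hand[A=17 B=28] avail[A=0 B=12] open={R1,R2,R4,R6,R7,R8}
Final available[B] = 12

Answer: 12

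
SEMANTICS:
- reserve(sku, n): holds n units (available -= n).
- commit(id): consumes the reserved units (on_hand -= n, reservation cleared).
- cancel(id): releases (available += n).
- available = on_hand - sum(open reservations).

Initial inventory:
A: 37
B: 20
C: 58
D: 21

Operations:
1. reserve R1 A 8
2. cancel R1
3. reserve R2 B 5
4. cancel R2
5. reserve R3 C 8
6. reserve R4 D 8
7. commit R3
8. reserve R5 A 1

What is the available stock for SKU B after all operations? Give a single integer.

Answer: 20

Derivation:
Step 1: reserve R1 A 8 -> on_hand[A=37 B=20 C=58 D=21] avail[A=29 B=20 C=58 D=21] open={R1}
Step 2: cancel R1 -> on_hand[A=37 B=20 C=58 D=21] avail[A=37 B=20 C=58 D=21] open={}
Step 3: reserve R2 B 5 -> on_hand[A=37 B=20 C=58 D=21] avail[A=37 B=15 C=58 D=21] open={R2}
Step 4: cancel R2 -> on_hand[A=37 B=20 C=58 D=21] avail[A=37 B=20 C=58 D=21] open={}
Step 5: reserve R3 C 8 -> on_hand[A=37 B=20 C=58 D=21] avail[A=37 B=20 C=50 D=21] open={R3}
Step 6: reserve R4 D 8 -> on_hand[A=37 B=20 C=58 D=21] avail[A=37 B=20 C=50 D=13] open={R3,R4}
Step 7: commit R3 -> on_hand[A=37 B=20 C=50 D=21] avail[A=37 B=20 C=50 D=13] open={R4}
Step 8: reserve R5 A 1 -> on_hand[A=37 B=20 C=50 D=21] avail[A=36 B=20 C=50 D=13] open={R4,R5}
Final available[B] = 20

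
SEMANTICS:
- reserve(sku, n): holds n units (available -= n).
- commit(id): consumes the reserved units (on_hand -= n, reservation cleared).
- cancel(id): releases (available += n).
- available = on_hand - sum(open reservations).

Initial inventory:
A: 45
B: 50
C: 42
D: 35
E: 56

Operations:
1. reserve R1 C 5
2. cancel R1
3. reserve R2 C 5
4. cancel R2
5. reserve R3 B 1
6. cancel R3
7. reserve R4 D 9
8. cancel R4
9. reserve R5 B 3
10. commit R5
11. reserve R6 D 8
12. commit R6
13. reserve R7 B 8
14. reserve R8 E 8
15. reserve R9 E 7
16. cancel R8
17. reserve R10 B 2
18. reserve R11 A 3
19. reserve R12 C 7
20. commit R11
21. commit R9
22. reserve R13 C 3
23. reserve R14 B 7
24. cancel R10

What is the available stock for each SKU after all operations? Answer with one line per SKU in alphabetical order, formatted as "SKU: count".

Step 1: reserve R1 C 5 -> on_hand[A=45 B=50 C=42 D=35 E=56] avail[A=45 B=50 C=37 D=35 E=56] open={R1}
Step 2: cancel R1 -> on_hand[A=45 B=50 C=42 D=35 E=56] avail[A=45 B=50 C=42 D=35 E=56] open={}
Step 3: reserve R2 C 5 -> on_hand[A=45 B=50 C=42 D=35 E=56] avail[A=45 B=50 C=37 D=35 E=56] open={R2}
Step 4: cancel R2 -> on_hand[A=45 B=50 C=42 D=35 E=56] avail[A=45 B=50 C=42 D=35 E=56] open={}
Step 5: reserve R3 B 1 -> on_hand[A=45 B=50 C=42 D=35 E=56] avail[A=45 B=49 C=42 D=35 E=56] open={R3}
Step 6: cancel R3 -> on_hand[A=45 B=50 C=42 D=35 E=56] avail[A=45 B=50 C=42 D=35 E=56] open={}
Step 7: reserve R4 D 9 -> on_hand[A=45 B=50 C=42 D=35 E=56] avail[A=45 B=50 C=42 D=26 E=56] open={R4}
Step 8: cancel R4 -> on_hand[A=45 B=50 C=42 D=35 E=56] avail[A=45 B=50 C=42 D=35 E=56] open={}
Step 9: reserve R5 B 3 -> on_hand[A=45 B=50 C=42 D=35 E=56] avail[A=45 B=47 C=42 D=35 E=56] open={R5}
Step 10: commit R5 -> on_hand[A=45 B=47 C=42 D=35 E=56] avail[A=45 B=47 C=42 D=35 E=56] open={}
Step 11: reserve R6 D 8 -> on_hand[A=45 B=47 C=42 D=35 E=56] avail[A=45 B=47 C=42 D=27 E=56] open={R6}
Step 12: commit R6 -> on_hand[A=45 B=47 C=42 D=27 E=56] avail[A=45 B=47 C=42 D=27 E=56] open={}
Step 13: reserve R7 B 8 -> on_hand[A=45 B=47 C=42 D=27 E=56] avail[A=45 B=39 C=42 D=27 E=56] open={R7}
Step 14: reserve R8 E 8 -> on_hand[A=45 B=47 C=42 D=27 E=56] avail[A=45 B=39 C=42 D=27 E=48] open={R7,R8}
Step 15: reserve R9 E 7 -> on_hand[A=45 B=47 C=42 D=27 E=56] avail[A=45 B=39 C=42 D=27 E=41] open={R7,R8,R9}
Step 16: cancel R8 -> on_hand[A=45 B=47 C=42 D=27 E=56] avail[A=45 B=39 C=42 D=27 E=49] open={R7,R9}
Step 17: reserve R10 B 2 -> on_hand[A=45 B=47 C=42 D=27 E=56] avail[A=45 B=37 C=42 D=27 E=49] open={R10,R7,R9}
Step 18: reserve R11 A 3 -> on_hand[A=45 B=47 C=42 D=27 E=56] avail[A=42 B=37 C=42 D=27 E=49] open={R10,R11,R7,R9}
Step 19: reserve R12 C 7 -> on_hand[A=45 B=47 C=42 D=27 E=56] avail[A=42 B=37 C=35 D=27 E=49] open={R10,R11,R12,R7,R9}
Step 20: commit R11 -> on_hand[A=42 B=47 C=42 D=27 E=56] avail[A=42 B=37 C=35 D=27 E=49] open={R10,R12,R7,R9}
Step 21: commit R9 -> on_hand[A=42 B=47 C=42 D=27 E=49] avail[A=42 B=37 C=35 D=27 E=49] open={R10,R12,R7}
Step 22: reserve R13 C 3 -> on_hand[A=42 B=47 C=42 D=27 E=49] avail[A=42 B=37 C=32 D=27 E=49] open={R10,R12,R13,R7}
Step 23: reserve R14 B 7 -> on_hand[A=42 B=47 C=42 D=27 E=49] avail[A=42 B=30 C=32 D=27 E=49] open={R10,R12,R13,R14,R7}
Step 24: cancel R10 -> on_hand[A=42 B=47 C=42 D=27 E=49] avail[A=42 B=32 C=32 D=27 E=49] open={R12,R13,R14,R7}

Answer: A: 42
B: 32
C: 32
D: 27
E: 49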